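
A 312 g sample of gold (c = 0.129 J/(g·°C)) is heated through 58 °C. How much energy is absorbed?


q = mcΔT = 312 × 0.129 × 58
= 2334.38 J

2334.38 J


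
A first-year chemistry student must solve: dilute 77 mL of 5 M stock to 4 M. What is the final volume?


C1V1 = C2V2
5 × 77 = 4 × V2
V2 = 385/4 = 96.25 mL

96.25 mL


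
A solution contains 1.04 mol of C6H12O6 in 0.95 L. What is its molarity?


M = n/V = 1.04/0.95 = 1.095 mol/L

1.095 M


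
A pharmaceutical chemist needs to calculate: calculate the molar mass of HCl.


M(HCl) = 1×1.008 + 1×35.45
= 1.01 + 35.45
= 36.46 g/mol

36.46 g/mol


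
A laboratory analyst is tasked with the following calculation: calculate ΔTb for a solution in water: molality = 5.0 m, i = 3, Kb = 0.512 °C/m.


ΔTb = Kb × m × i
= 0.512 × 5.0 × 3
= 7.68 °C

7.68 °C


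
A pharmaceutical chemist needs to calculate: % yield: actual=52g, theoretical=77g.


% yield = actual/theoretical × 100
= 52/77 × 100
= 67.53%

67.53%


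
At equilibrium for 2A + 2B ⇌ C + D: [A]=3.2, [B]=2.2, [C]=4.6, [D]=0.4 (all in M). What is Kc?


Kc = [C][D]/([A]^2[B]^2)
= (4.6^1 × 0.4^1)/(3.2^2 × 2.2^2)
= 1.84/49.5616
= 0.03713

0.03713


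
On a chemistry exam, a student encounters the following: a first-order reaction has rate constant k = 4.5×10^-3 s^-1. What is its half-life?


t½ = ln2/k = 0.693147/(4.5×10^-3 s^-1)
= 154.0 s

154.0 s


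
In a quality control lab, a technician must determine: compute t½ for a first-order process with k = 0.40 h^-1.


t½ = ln2/k = 0.693147/(0.40 h^-1)
= 1.733 h

1.733 h


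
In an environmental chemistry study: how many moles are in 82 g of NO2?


M(NO2) = 46.01 g/mol
n = mass/M = 82/46.01 = 1.7822 mol

1.7822 mol


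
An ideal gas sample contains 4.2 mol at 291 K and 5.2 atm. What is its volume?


PV = nRT  (R = 0.08206 L·atm/(mol·K))
V = nRT/P = 4.2×0.08206×291/5.2
= 19.287 L

19.287 L


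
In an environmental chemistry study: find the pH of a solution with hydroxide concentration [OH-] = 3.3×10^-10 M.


pOH = -log10([OH-]) = -log10(3.3×10^-10)
= 10 - log10(3.3) = 9.48
pH = 14 - pOH = 14 - 9.48 = 4.52

4.52


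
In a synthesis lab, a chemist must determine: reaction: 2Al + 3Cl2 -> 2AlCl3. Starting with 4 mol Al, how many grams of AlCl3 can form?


Mole ratio AlCl3:Al = 2:2
n(AlCl3) = 4 × 2/2 = 4.000 mol
mass = 4.000 × 133.33 = 533.32 g

533.32 g


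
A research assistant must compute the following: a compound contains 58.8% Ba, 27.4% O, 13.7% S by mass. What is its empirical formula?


Assume 100 g sample. Moles of each element:
  Ba: 58.8/137.33 = 0.428 mol
  O: 27.4/16.0 = 1.712 mol
  S: 13.7/32.07 = 0.427 mol
Divide by smallest (0.427):
  Ba: 0.428/0.427 = 1.0
  O: 1.712/0.427 = 4.01
  S: 0.427/0.427 = 1.0
Empirical formula: BaSO4

BaSO4


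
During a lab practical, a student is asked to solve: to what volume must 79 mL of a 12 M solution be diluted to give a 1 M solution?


C1V1 = C2V2
12 × 79 = 1 × V2
V2 = 948/1 = 948.0 mL

948.0 mL


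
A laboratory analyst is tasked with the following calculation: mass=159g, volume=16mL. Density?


ρ = mass/volume
= 159/16
= 9.938 g/mL

9.938 g/mL


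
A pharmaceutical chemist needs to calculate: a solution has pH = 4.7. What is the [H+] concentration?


[H+] = 10^(-pH) = 10^(-4.7)
= 2.0×10^-5 M

2.0×10^-5 M


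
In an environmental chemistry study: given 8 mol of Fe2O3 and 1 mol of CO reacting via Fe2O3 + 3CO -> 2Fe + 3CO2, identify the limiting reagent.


Mole ratio available / coefficient:
  Fe2O3: 8/1 = 8.000
  CO: 1/3 = 0.333
Smaller ratio is limiting.

CO


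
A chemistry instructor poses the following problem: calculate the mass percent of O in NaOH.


M(NaOH) = 1×22.99 + 1×16.0 + 1×1.008 = 39.998 g/mol
Mass of O = 1 × 16.0 = 16.00 g/mol
% O = 16.00/39.998 × 100 = 40.00%

40.00%


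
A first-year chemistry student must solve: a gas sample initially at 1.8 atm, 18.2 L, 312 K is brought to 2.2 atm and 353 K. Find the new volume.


P1V1/T1 = P2V2/T2
V2 = P1V1T2/(T1P2)
= 1.8×18.2×353/(312×2.2)
= 16.848 L

16.848 L


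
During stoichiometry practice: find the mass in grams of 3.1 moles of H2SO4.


M(H2SO4) = 98.09 g/mol
mass = n × M = 3.1 × 98.09 = 304.08 g

304.08 g


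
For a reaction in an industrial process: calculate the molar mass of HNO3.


M(HNO3) = 1×1.008 + 1×14.01 + 3×16.0
= 1.01 + 14.01 + 48.0
= 63.02 g/mol

63.02 g/mol


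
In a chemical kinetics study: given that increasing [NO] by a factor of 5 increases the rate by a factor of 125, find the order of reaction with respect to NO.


rate ∝ [NO]^n
5^n = 125 → n = 3
Order in NO: 3

3


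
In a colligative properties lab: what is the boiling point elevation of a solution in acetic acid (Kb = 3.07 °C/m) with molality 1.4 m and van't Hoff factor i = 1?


ΔTb = Kb × m × i
= 3.07 × 1.4 × 1
= 4.298 °C

4.298 °C


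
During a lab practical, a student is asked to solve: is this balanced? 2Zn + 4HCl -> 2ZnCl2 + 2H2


Equation: 2Zn + 4HCl -> 2ZnCl2 + 2H2
Check atoms: Cl: 4=4, H: 4=4, Zn: 2=2
Balanced

Yes, balanced


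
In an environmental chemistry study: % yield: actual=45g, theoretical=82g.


% yield = actual/theoretical × 100
= 45/82 × 100
= 54.88%

54.88%


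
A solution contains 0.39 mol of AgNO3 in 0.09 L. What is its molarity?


M = n/V = 0.39/0.09 = 4.333 mol/L

4.333 M


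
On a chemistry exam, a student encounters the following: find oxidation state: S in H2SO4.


2(+1) + x + 4(-2) = 0, so x = +6
Oxidation number: +6

+6


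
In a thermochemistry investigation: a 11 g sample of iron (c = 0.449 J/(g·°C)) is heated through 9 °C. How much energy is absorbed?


q = mcΔT = 11 × 0.449 × 9
= 44.45 J

44.45 J


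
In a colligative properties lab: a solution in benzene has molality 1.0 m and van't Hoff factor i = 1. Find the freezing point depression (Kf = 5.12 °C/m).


ΔTf = Kf × m × i
= 5.12 × 1.0 × 1
= 5.12 °C

5.12 °C


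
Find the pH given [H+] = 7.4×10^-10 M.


pH = -log10([H+]) = -log10(7.4×10^-10)
= 10 - log10(7.4)
= 10 - 0.87
= 9.13

9.13


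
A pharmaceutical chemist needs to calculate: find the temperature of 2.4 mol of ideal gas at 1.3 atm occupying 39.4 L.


PV = nRT  (R = 0.08206 L·atm/(mol·K))
T = PV/(nR) = 1.3×39.4/(2.4×0.08206)
= 51.22/0.196944
= 260.07 K

260.07 K


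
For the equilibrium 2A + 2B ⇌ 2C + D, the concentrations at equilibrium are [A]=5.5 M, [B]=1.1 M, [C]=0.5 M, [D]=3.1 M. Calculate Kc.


Kc = [C]^2[D]/([A]^2[B]^2)
= (0.5^2 × 3.1^1)/(5.5^2 × 1.1^2)
= 0.775/36.6025
= 0.02117

0.02117


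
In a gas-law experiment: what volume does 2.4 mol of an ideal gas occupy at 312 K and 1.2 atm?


PV = nRT  (R = 0.08206 L·atm/(mol·K))
V = nRT/P = 2.4×0.08206×312/1.2
= 51.205 L

51.205 L


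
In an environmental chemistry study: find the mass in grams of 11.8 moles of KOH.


M(KOH) = 56.11 g/mol
mass = n × M = 11.8 × 56.11 = 662.10 g

662.10 g


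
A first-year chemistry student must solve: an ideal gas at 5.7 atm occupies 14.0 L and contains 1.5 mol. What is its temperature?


PV = nRT  (R = 0.08206 L·atm/(mol·K))
T = PV/(nR) = 5.7×14.0/(1.5×0.08206)
= 79.80/0.123090
= 648.31 K

648.31 K


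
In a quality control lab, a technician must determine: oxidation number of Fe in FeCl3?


x + 3(-1) = 0, so x = +3
Oxidation number: +3

+3


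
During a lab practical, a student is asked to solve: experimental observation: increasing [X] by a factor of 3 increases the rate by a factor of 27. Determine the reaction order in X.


rate ∝ [X]^n
3^n = 27 → n = 3
Order in X: 3

3


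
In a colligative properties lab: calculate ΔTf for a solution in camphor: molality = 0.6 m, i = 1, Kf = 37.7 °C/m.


ΔTf = Kf × m × i
= 37.7 × 0.6 × 1
= 22.62 °C

22.62 °C


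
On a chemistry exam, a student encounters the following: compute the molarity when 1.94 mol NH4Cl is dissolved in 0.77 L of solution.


M = n/V = 1.94/0.77 = 2.519 mol/L

2.519 M


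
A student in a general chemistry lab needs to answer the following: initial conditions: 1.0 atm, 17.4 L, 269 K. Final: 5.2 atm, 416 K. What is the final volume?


P1V1/T1 = P2V2/T2
V2 = P1V1T2/(T1P2)
= 1.0×17.4×416/(269×5.2)
= 5.175 L

5.175 L


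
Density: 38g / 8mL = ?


ρ = mass/volume
= 38/8
= 4.75 g/mL

4.75 g/mL


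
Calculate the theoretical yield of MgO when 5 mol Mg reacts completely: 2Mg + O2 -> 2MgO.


Mole ratio MgO:Mg = 2:2
n(MgO) = 5 × 2/2 = 5.000 mol
mass = 5.000 × 40.31 = 201.55 g

201.55 g


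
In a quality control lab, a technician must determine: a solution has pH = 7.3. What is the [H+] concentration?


[H+] = 10^(-pH) = 10^(-7.3)
= 5.01×10^-8 M

5.01×10^-8 M


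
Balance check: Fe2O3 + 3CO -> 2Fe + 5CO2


Equation: Fe2O3 + 3CO -> 2Fe + 5CO2
Check atoms: C: 3≠5, Fe: 2=2, O: 6≠10
Not balanced

No, not balanced


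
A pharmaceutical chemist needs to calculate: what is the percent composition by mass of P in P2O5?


M(P2O5) = 2×30.97 + 5×16.0 = 141.94 g/mol
Mass of P = 2 × 30.97 = 61.94 g/mol
% P = 61.94/141.94 × 100 = 43.64%

43.64%


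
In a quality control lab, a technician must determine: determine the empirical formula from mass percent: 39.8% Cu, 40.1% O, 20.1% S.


Assume 100 g sample. Moles of each element:
  Cu: 39.8/63.55 = 0.626 mol
  O: 40.1/16.0 = 2.506 mol
  S: 20.1/32.07 = 0.627 mol
Divide by smallest (0.626):
  Cu: 0.626/0.626 = 1.0
  O: 2.506/0.626 = 4.0
  S: 0.627/0.626 = 1.0
Empirical formula: CuSO4

CuSO4


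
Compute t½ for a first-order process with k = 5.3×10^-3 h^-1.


t½ = ln2/k = 0.693147/(5.3×10^-3 h^-1)
= 130.8 h

130.8 h


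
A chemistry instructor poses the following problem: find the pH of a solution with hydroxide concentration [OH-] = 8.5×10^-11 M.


pOH = -log10([OH-]) = -log10(8.5×10^-11)
= 11 - log10(8.5) = 10.07
pH = 14 - pOH = 14 - 10.07 = 3.93

3.93


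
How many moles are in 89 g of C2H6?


M(C2H6) = 30.07 g/mol
n = mass/M = 89/30.07 = 2.9598 mol

2.9598 mol


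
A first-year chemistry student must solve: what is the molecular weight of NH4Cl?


M(NH4Cl) = 1×14.01 + 4×1.008 + 1×35.45
= 14.01 + 4.03 + 35.45
= 53.49 g/mol

53.49 g/mol


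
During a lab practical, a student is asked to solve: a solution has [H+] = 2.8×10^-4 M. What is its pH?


pH = -log10([H+]) = -log10(2.8×10^-4)
= 4 - log10(2.8)
= 4 - 0.45
= 3.55

3.55


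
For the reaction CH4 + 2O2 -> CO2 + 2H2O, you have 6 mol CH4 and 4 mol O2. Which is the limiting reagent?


Mole ratio available / coefficient:
  CH4: 6/1 = 6.000
  O2: 4/2 = 2.000
Smaller ratio is limiting.

O2


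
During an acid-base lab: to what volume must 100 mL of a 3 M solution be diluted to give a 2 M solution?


C1V1 = C2V2
3 × 100 = 2 × V2
V2 = 300/2 = 150.0 mL

150.0 mL


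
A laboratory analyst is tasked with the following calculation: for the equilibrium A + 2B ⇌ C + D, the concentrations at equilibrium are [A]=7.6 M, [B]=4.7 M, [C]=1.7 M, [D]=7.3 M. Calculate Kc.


Kc = [C][D]/([A][B]^2)
= (1.7^1 × 7.3^1)/(7.6^1 × 4.7^2)
= 12.41/167.884
= 0.07392

0.07392


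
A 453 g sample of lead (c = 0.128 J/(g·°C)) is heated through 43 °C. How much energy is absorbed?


q = mcΔT = 453 × 0.128 × 43
= 2493.31 J

2493.31 J


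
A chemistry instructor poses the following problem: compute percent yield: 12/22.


% yield = actual/theoretical × 100
= 12/22 × 100
= 54.55%

54.55%


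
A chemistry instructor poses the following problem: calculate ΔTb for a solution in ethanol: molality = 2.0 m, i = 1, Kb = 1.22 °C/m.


ΔTb = Kb × m × i
= 1.22 × 2.0 × 1
= 2.44 °C

2.44 °C


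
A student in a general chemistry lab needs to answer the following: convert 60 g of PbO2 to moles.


M(PbO2) = 239.2 g/mol
n = mass/M = 60/239.2 = 0.2508 mol

0.2508 mol


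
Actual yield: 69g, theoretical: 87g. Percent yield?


% yield = actual/theoretical × 100
= 69/87 × 100
= 79.31%

79.31%


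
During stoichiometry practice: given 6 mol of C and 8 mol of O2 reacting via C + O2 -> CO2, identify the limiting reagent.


Mole ratio available / coefficient:
  C: 6/1 = 6.000
  O2: 8/1 = 8.000
Smaller ratio is limiting.

C


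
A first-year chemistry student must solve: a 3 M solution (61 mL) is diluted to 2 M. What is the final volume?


C1V1 = C2V2
3 × 61 = 2 × V2
V2 = 183/2 = 91.5 mL

91.5 mL


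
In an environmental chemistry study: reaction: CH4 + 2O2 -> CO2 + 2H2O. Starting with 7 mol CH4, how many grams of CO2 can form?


Mole ratio CO2:CH4 = 1:1
n(CO2) = 7 × 1/1 = 7.000 mol
mass = 7.000 × 44.01 = 308.07 g

308.07 g


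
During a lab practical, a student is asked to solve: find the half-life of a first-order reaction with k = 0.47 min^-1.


t½ = ln2/k = 0.693147/(0.47 min^-1)
= 1.475 min

1.475 min


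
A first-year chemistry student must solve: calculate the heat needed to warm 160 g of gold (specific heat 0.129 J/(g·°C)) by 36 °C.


q = mcΔT = 160 × 0.129 × 36
= 743.04 J

743.04 J


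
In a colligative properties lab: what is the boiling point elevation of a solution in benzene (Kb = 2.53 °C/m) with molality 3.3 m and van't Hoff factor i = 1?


ΔTb = Kb × m × i
= 2.53 × 3.3 × 1
= 8.349 °C

8.349 °C


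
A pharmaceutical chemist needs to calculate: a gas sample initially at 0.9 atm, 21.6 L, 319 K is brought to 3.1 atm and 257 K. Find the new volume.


P1V1/T1 = P2V2/T2
V2 = P1V1T2/(T1P2)
= 0.9×21.6×257/(319×3.1)
= 5.052 L

5.052 L


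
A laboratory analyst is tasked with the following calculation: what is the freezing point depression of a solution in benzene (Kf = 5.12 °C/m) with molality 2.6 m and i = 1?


ΔTf = Kf × m × i
= 5.12 × 2.6 × 1
= 13.312 °C

13.312 °C


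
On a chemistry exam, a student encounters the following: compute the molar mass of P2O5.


M(P2O5) = 2×30.97 + 5×16.0
= 61.94 + 80.0
= 141.94 g/mol

141.94 g/mol


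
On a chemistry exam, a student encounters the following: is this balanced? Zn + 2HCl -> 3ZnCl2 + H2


Equation: Zn + 2HCl -> 3ZnCl2 + H2
Check atoms: Cl: 2≠6, H: 2=2, Zn: 1≠3
Not balanced

No, not balanced


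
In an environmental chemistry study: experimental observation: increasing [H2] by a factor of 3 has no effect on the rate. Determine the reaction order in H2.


rate ∝ [H2]^n
rate ∝ [H2]^0
Order in H2: 0

0


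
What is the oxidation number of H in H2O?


H is +1 with nonmetals
Oxidation number: +1

+1


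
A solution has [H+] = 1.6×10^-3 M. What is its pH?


pH = -log10([H+]) = -log10(1.6×10^-3)
= 3 - log10(1.6)
= 3 - 0.2
= 2.8

2.8


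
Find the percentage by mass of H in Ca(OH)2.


M(Ca(OH)2) = 1×40.08 + 2×16.0 + 2×1.008 = 74.096 g/mol
Mass of H = 2 × 1.008 = 2.016 g/mol
% H = 2.016/74.096 × 100 = 2.72%

2.72%


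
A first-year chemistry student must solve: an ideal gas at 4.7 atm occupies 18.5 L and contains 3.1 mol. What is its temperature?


PV = nRT  (R = 0.08206 L·atm/(mol·K))
T = PV/(nR) = 4.7×18.5/(3.1×0.08206)
= 86.95/0.254386
= 341.80 K

341.80 K


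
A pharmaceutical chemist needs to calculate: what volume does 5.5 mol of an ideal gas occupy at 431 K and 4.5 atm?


PV = nRT  (R = 0.08206 L·atm/(mol·K))
V = nRT/P = 5.5×0.08206×431/4.5
= 43.227 L

43.227 L


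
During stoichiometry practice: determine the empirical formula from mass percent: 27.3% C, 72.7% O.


Assume 100 g sample. Moles of each element:
  C: 27.3/12.01 = 2.273 mol
  O: 72.7/16.0 = 4.544 mol
Divide by smallest (2.273):
  C: 2.273/2.273 = 1.0
  O: 4.544/2.273 = 2.0
Empirical formula: CO2

CO2


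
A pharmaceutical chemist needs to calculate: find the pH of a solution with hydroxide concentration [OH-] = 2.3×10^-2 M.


pOH = -log10([OH-]) = -log10(2.3×10^-2)
= 2 - log10(2.3) = 1.64
pH = 14 - pOH = 14 - 1.64 = 12.36

12.36


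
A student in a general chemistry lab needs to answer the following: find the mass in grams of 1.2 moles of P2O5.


M(P2O5) = 141.94 g/mol
mass = n × M = 1.2 × 141.94 = 170.33 g

170.33 g


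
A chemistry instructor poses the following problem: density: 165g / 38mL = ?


ρ = mass/volume
= 165/38
= 4.342 g/mL

4.342 g/mL


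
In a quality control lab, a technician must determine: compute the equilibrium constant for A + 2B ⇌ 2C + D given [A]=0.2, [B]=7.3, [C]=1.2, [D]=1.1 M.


Kc = [C]^2[D]/([A][B]^2)
= (1.2^2 × 1.1^1)/(0.2^1 × 7.3^2)
= 1.584/10.658
= 0.1486

0.1486


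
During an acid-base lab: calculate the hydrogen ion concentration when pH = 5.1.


[H+] = 10^(-pH) = 10^(-5.1)
= 7.94×10^-6 M

7.94×10^-6 M


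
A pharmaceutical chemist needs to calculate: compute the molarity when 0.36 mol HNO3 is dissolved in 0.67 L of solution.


M = n/V = 0.36/0.67 = 0.537 mol/L

0.537 M


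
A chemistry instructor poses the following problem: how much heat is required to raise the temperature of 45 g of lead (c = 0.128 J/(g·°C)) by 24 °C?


q = mcΔT = 45 × 0.128 × 24
= 138.24 J

138.24 J


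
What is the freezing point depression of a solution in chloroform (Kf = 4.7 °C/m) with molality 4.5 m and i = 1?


ΔTf = Kf × m × i
= 4.7 × 4.5 × 1
= 21.15 °C

21.15 °C


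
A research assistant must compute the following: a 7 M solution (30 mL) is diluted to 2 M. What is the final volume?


C1V1 = C2V2
7 × 30 = 2 × V2
V2 = 210/2 = 105.0 mL

105.0 mL


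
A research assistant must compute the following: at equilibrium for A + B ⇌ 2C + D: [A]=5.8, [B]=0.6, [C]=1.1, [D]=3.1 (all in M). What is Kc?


Kc = [C]^2[D]/([A][B])
= (1.1^2 × 3.1^1)/(5.8^1 × 0.6^1)
= 3.751/3.48
= 1.078

1.078


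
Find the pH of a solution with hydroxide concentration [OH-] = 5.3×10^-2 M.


pOH = -log10([OH-]) = -log10(5.3×10^-2)
= 2 - log10(5.3) = 1.28
pH = 14 - pOH = 14 - 1.28 = 12.72

12.72


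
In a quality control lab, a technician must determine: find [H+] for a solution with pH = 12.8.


[H+] = 10^(-pH) = 10^(-12.8)
= 1.58×10^-13 M

1.58×10^-13 M


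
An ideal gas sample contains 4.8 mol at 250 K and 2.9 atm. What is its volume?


PV = nRT  (R = 0.08206 L·atm/(mol·K))
V = nRT/P = 4.8×0.08206×250/2.9
= 33.956 L

33.956 L


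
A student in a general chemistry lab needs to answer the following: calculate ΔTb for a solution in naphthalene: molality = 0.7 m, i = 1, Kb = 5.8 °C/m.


ΔTb = Kb × m × i
= 5.8 × 0.7 × 1
= 4.06 °C

4.06 °C


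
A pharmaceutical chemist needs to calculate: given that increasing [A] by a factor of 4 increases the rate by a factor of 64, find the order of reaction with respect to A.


rate ∝ [A]^n
4^n = 64 → n = 3
Order in A: 3

3


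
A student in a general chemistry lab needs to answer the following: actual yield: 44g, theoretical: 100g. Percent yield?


% yield = actual/theoretical × 100
= 44/100 × 100
= 44.0%

44.0%


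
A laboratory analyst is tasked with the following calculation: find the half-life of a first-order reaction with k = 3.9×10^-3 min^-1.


t½ = ln2/k = 0.693147/(3.9×10^-3 min^-1)
= 177.7 min

177.7 min


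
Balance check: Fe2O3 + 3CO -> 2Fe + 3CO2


Equation: Fe2O3 + 3CO -> 2Fe + 3CO2
Check atoms: C: 3=3, Fe: 2=2, O: 6=6
Balanced

Yes, balanced


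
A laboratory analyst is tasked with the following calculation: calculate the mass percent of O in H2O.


M(H2O) = 2×1.008 + 1×16.0 = 18.016 g/mol
Mass of O = 1 × 16.0 = 16.00 g/mol
% O = 16.00/18.016 × 100 = 88.81%

88.81%


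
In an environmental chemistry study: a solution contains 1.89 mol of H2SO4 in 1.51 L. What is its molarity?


M = n/V = 1.89/1.51 = 1.252 mol/L

1.252 M


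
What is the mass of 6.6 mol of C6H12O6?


M(C6H12O6) = 180.16 g/mol
mass = n × M = 6.6 × 180.16 = 1189.06 g

1189.06 g


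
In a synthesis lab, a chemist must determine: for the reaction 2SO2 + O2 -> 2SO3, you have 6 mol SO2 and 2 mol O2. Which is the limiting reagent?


Mole ratio available / coefficient:
  SO2: 6/2 = 3.000
  O2: 2/1 = 2.000
Smaller ratio is limiting.

O2


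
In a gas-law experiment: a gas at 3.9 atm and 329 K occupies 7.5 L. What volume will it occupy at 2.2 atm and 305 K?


P1V1/T1 = P2V2/T2
V2 = P1V1T2/(T1P2)
= 3.9×7.5×305/(329×2.2)
= 12.326 L

12.326 L


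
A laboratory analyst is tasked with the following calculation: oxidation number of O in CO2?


O is usually -2
Oxidation number: -2

-2


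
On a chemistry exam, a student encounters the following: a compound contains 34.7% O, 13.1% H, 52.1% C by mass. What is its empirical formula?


Assume 100 g sample. Moles of each element:
  O: 34.7/16.0 = 2.169 mol
  H: 13.1/1.008 = 12.996 mol
  C: 52.1/12.01 = 4.338 mol
Divide by smallest (2.169):
  O: 2.169/2.169 = 1.0
  H: 12.996/2.169 = 5.99
  C: 4.338/2.169 = 2.0
Empirical formula: C2H6O

C2H6O


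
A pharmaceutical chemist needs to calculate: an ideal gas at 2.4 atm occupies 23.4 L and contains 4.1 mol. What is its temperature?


PV = nRT  (R = 0.08206 L·atm/(mol·K))
T = PV/(nR) = 2.4×23.4/(4.1×0.08206)
= 56.16/0.336446
= 166.92 K

166.92 K


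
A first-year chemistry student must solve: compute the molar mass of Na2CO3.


M(Na2CO3) = 2×22.99 + 1×12.01 + 3×16.0
= 45.98 + 12.01 + 48.0
= 105.99 g/mol

105.99 g/mol


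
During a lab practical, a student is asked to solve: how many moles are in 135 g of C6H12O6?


M(C6H12O6) = 180.16 g/mol
n = mass/M = 135/180.16 = 0.7493 mol

0.7493 mol


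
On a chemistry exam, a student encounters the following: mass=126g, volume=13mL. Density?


ρ = mass/volume
= 126/13
= 9.692 g/mL

9.692 g/mL


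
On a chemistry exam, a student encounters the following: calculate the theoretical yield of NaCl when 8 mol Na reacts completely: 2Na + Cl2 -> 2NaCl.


Mole ratio NaCl:Na = 2:2
n(NaCl) = 8 × 2/2 = 8.000 mol
mass = 8.000 × 58.44 = 467.52 g

467.52 g


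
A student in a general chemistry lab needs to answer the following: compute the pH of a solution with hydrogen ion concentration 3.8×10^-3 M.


pH = -log10([H+]) = -log10(3.8×10^-3)
= 3 - log10(3.8)
= 3 - 0.58
= 2.42

2.42


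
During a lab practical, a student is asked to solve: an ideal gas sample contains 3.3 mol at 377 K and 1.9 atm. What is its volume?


PV = nRT  (R = 0.08206 L·atm/(mol·K))
V = nRT/P = 3.3×0.08206×377/1.9
= 53.732 L

53.732 L


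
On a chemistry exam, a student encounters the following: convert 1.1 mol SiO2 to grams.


M(SiO2) = 60.09 g/mol
mass = n × M = 1.1 × 60.09 = 66.10 g

66.10 g


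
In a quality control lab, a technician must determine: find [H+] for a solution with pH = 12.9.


[H+] = 10^(-pH) = 10^(-12.9)
= 1.26×10^-13 M

1.26×10^-13 M


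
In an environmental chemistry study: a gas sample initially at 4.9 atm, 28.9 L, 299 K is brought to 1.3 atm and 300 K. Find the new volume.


P1V1/T1 = P2V2/T2
V2 = P1V1T2/(T1P2)
= 4.9×28.9×300/(299×1.3)
= 109.295 L

109.295 L


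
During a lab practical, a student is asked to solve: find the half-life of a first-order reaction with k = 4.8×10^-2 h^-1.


t½ = ln2/k = 0.693147/(4.8×10^-2 h^-1)
= 14.44 h

14.44 h


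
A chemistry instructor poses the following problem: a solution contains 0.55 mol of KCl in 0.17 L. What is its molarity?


M = n/V = 0.55/0.17 = 3.235 mol/L

3.235 M


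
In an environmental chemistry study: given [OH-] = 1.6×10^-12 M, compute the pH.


pOH = -log10([OH-]) = -log10(1.6×10^-12)
= 12 - log10(1.6) = 11.8
pH = 14 - pOH = 14 - 11.8 = 2.2

2.2


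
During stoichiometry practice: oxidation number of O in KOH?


O is usually -2
Oxidation number: -2

-2


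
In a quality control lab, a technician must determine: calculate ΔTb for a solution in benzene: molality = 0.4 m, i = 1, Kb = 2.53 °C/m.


ΔTb = Kb × m × i
= 2.53 × 0.4 × 1
= 1.012 °C

1.012 °C


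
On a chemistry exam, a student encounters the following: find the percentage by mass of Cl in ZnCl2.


M(ZnCl2) = 1×65.38 + 2×35.45 = 136.28 g/mol
Mass of Cl = 2 × 35.45 = 70.90 g/mol
% Cl = 70.90/136.28 × 100 = 52.03%

52.03%


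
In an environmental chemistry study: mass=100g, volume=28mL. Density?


ρ = mass/volume
= 100/28
= 3.571 g/mL

3.571 g/mL


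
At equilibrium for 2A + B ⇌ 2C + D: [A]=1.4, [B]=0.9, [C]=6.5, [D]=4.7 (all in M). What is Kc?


Kc = [C]^2[D]/([A]^2[B])
= (6.5^2 × 4.7^1)/(1.4^2 × 0.9^1)
= 198.575/1.764
= 112.6

112.6


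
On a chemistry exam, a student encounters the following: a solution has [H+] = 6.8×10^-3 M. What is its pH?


pH = -log10([H+]) = -log10(6.8×10^-3)
= 3 - log10(6.8)
= 3 - 0.83
= 2.17

2.17


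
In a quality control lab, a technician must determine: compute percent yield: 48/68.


% yield = actual/theoretical × 100
= 48/68 × 100
= 70.59%

70.59%


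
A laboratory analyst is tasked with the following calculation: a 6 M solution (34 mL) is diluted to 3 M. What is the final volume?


C1V1 = C2V2
6 × 34 = 3 × V2
V2 = 204/3 = 68.0 mL

68.0 mL


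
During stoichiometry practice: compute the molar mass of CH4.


M(CH4) = 1×12.01 + 4×1.008
= 12.01 + 4.03
= 16.04 g/mol

16.04 g/mol


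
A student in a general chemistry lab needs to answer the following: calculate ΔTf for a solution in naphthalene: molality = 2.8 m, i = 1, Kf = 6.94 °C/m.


ΔTf = Kf × m × i
= 6.94 × 2.8 × 1
= 19.432 °C

19.432 °C


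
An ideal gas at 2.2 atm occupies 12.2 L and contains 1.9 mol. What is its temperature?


PV = nRT  (R = 0.08206 L·atm/(mol·K))
T = PV/(nR) = 2.2×12.2/(1.9×0.08206)
= 26.84/0.155914
= 172.15 K

172.15 K


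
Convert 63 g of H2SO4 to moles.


M(H2SO4) = 98.09 g/mol
n = mass/M = 63/98.09 = 0.6423 mol

0.6423 mol


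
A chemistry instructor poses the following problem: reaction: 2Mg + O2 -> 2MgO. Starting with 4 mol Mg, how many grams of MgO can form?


Mole ratio MgO:Mg = 2:2
n(MgO) = 4 × 2/2 = 4.000 mol
mass = 4.000 × 40.31 = 161.24 g

161.24 g


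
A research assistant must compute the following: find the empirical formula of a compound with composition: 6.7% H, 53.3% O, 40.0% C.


Assume 100 g sample. Moles of each element:
  H: 6.7/1.008 = 6.647 mol
  O: 53.3/16.0 = 3.331 mol
  C: 40.0/12.01 = 3.331 mol
Divide by smallest (3.331):
  H: 6.647/3.331 = 2.0
  O: 3.331/3.331 = 1.0
  C: 3.331/3.331 = 1.0
Empirical formula: CH2O

CH2O


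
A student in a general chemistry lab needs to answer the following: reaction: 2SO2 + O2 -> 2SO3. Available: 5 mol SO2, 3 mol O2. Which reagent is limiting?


Mole ratio available / coefficient:
  SO2: 5/2 = 2.500
  O2: 3/1 = 3.000
Smaller ratio is limiting.

SO2


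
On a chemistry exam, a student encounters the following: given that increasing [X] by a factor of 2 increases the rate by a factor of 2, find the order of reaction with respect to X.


rate ∝ [X]^n
2^n = 2 → n = 1
Order in X: 1

1


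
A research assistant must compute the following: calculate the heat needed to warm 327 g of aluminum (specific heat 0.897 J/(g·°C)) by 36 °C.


q = mcΔT = 327 × 0.897 × 36
= 10559.48 J

10559.48 J


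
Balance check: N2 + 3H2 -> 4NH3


Equation: N2 + 3H2 -> 4NH3
Check atoms: H: 6≠12, N: 2≠4
Not balanced

No, not balanced


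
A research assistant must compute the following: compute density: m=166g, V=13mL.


ρ = mass/volume
= 166/13
= 12.769 g/mL

12.769 g/mL


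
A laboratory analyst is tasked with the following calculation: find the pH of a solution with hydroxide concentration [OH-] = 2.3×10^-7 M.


pOH = -log10([OH-]) = -log10(2.3×10^-7)
= 7 - log10(2.3) = 6.64
pH = 14 - pOH = 14 - 6.64 = 7.36

7.36


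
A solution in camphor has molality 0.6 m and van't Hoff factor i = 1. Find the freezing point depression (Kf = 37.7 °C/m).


ΔTf = Kf × m × i
= 37.7 × 0.6 × 1
= 22.62 °C

22.62 °C


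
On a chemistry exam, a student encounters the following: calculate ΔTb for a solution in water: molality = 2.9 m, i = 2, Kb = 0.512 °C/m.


ΔTb = Kb × m × i
= 0.512 × 2.9 × 2
= 2.9696 °C

2.9696 °C


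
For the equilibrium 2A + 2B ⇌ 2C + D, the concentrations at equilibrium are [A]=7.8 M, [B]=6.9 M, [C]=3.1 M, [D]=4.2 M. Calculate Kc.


Kc = [C]^2[D]/([A]^2[B]^2)
= (3.1^2 × 4.2^1)/(7.8^2 × 6.9^2)
= 40.362/2896.5924
= 0.01393

0.01393


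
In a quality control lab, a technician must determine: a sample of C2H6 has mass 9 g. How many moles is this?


M(C2H6) = 30.07 g/mol
n = mass/M = 9/30.07 = 0.2993 mol

0.2993 mol


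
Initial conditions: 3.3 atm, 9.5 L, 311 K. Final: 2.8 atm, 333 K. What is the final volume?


P1V1/T1 = P2V2/T2
V2 = P1V1T2/(T1P2)
= 3.3×9.5×333/(311×2.8)
= 11.988 L

11.988 L


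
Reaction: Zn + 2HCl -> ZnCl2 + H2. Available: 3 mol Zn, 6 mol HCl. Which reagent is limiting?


Mole ratio available / coefficient:
  Zn: 3/1 = 3.000
  HCl: 6/2 = 3.000
Smaller ratio is limiting.

neither (stoichiometric); Zn and HCl are fully consumed


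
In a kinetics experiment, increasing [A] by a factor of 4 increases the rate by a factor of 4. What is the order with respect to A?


rate ∝ [A]^n
4^n = 4 → n = 1
Order in A: 1

1


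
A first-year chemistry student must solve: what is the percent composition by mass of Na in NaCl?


M(NaCl) = 1×22.99 + 1×35.45 = 58.44 g/mol
Mass of Na = 1 × 22.99 = 22.99 g/mol
% Na = 22.99/58.44 × 100 = 39.34%

39.34%


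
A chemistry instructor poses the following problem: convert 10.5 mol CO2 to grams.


M(CO2) = 44.01 g/mol
mass = n × M = 10.5 × 44.01 = 462.11 g

462.11 g


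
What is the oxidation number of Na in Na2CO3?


Group 1 metal: +1
Oxidation number: +1

+1


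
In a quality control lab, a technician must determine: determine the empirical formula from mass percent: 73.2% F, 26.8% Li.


Assume 100 g sample. Moles of each element:
  F: 73.2/19.0 = 3.853 mol
  Li: 26.8/6.94 = 3.862 mol
Divide by smallest (3.853):
  F: 3.853/3.853 = 1.0
  Li: 3.862/3.853 = 1.0
Empirical formula: LiF

LiF


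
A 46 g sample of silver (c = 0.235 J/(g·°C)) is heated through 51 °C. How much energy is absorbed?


q = mcΔT = 46 × 0.235 × 51
= 551.31 J

551.31 J


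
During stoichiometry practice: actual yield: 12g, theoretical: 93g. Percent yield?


% yield = actual/theoretical × 100
= 12/93 × 100
= 12.9%

12.9%


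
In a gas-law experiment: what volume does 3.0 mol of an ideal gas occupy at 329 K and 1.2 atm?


PV = nRT  (R = 0.08206 L·atm/(mol·K))
V = nRT/P = 3.0×0.08206×329/1.2
= 67.494 L

67.494 L


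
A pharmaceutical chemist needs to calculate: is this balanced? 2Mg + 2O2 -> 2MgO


Equation: 2Mg + 2O2 -> 2MgO
Check atoms: Mg: 2=2, O: 4≠2
Not balanced

No, not balanced


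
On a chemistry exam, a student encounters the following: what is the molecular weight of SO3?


M(SO3) = 1×32.07 + 3×16.0
= 32.07 + 48.0
= 80.07 g/mol

80.07 g/mol


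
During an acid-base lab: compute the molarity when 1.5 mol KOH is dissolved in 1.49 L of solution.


M = n/V = 1.5/1.49 = 1.007 mol/L

1.007 M


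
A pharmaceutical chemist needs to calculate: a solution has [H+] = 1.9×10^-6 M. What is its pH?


pH = -log10([H+]) = -log10(1.9×10^-6)
= 6 - log10(1.9)
= 6 - 0.28
= 5.72

5.72


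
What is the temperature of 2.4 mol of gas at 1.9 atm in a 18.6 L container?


PV = nRT  (R = 0.08206 L·atm/(mol·K))
T = PV/(nR) = 1.9×18.6/(2.4×0.08206)
= 35.34/0.196944
= 179.44 K

179.44 K


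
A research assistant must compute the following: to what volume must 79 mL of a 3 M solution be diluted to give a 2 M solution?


C1V1 = C2V2
3 × 79 = 2 × V2
V2 = 237/2 = 118.5 mL

118.5 mL


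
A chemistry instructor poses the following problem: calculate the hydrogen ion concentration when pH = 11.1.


[H+] = 10^(-pH) = 10^(-11.1)
= 7.94×10^-12 M

7.94×10^-12 M


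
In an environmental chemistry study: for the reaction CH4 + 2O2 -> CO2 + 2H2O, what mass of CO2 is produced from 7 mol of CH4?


Mole ratio CO2:CH4 = 1:1
n(CO2) = 7 × 1/1 = 7.000 mol
mass = 7.000 × 44.01 = 308.07 g

308.07 g


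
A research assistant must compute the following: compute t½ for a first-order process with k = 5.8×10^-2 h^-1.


t½ = ln2/k = 0.693147/(5.8×10^-2 h^-1)
= 11.95 h

11.95 h


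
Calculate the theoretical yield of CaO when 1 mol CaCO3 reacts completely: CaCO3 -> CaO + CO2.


Mole ratio CaO:CaCO3 = 1:1
n(CaO) = 1 × 1/1 = 1.000 mol
mass = 1.000 × 56.08 = 56.08 g

56.08 g


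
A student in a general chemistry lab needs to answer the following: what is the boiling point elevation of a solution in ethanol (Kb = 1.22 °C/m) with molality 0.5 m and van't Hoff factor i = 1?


ΔTb = Kb × m × i
= 1.22 × 0.5 × 1
= 0.61 °C

0.61 °C


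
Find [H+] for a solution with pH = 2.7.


[H+] = 10^(-pH) = 10^(-2.7)
= 2.0×10^-3 M

2.0×10^-3 M


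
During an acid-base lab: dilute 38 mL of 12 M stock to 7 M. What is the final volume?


C1V1 = C2V2
12 × 38 = 7 × V2
V2 = 456/7 = 65.14 mL

65.14 mL


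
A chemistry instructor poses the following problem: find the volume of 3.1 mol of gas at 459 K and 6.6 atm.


PV = nRT  (R = 0.08206 L·atm/(mol·K))
V = nRT/P = 3.1×0.08206×459/6.6
= 17.691 L

17.691 L


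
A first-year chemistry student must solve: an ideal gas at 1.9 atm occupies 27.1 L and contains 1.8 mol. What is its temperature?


PV = nRT  (R = 0.08206 L·atm/(mol·K))
T = PV/(nR) = 1.9×27.1/(1.8×0.08206)
= 51.49/0.147708
= 348.59 K

348.59 K


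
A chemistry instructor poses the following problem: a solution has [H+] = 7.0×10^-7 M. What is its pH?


pH = -log10([H+]) = -log10(7.0×10^-7)
= 7 - log10(7.0)
= 7 - 0.85
= 6.15

6.15


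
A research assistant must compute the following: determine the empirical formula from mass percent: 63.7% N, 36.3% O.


Assume 100 g sample. Moles of each element:
  N: 63.7/14.01 = 4.547 mol
  O: 36.3/16.0 = 2.269 mol
Divide by smallest (2.269):
  N: 4.547/2.269 = 2.0
  O: 2.269/2.269 = 1.0
Empirical formula: N2O

N2O


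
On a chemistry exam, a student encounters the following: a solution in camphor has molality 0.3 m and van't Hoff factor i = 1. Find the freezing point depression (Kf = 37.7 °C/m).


ΔTf = Kf × m × i
= 37.7 × 0.3 × 1
= 11.31 °C

11.31 °C


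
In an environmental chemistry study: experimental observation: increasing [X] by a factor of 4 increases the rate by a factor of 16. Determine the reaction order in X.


rate ∝ [X]^n
4^n = 16 → n = 2
Order in X: 2

2


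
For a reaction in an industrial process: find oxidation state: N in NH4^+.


x + 4(+1) = +1, so x = -3
Oxidation number: -3

-3


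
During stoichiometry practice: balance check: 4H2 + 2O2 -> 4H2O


Equation: 4H2 + 2O2 -> 4H2O
Check atoms: H: 8=8, O: 4=4
Balanced

Yes, balanced


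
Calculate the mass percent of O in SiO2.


M(SiO2) = 1×28.09 + 2×16.0 = 60.09 g/mol
Mass of O = 2 × 16.0 = 32.00 g/mol
% O = 32.00/60.09 × 100 = 53.25%

53.25%


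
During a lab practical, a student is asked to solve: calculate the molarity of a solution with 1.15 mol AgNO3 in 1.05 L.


M = n/V = 1.15/1.05 = 1.095 mol/L

1.095 M


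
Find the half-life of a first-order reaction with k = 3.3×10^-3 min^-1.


t½ = ln2/k = 0.693147/(3.3×10^-3 min^-1)
= 210.0 min

210.0 min


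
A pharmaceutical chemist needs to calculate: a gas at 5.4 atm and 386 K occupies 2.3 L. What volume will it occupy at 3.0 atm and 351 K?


P1V1/T1 = P2V2/T2
V2 = P1V1T2/(T1P2)
= 5.4×2.3×351/(386×3.0)
= 3.765 L

3.765 L


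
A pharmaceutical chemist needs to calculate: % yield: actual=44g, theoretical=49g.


% yield = actual/theoretical × 100
= 44/49 × 100
= 89.8%

89.8%


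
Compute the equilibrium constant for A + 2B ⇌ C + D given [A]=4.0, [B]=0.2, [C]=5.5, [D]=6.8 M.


Kc = [C][D]/([A][B]^2)
= (5.5^1 × 6.8^1)/(4.0^1 × 0.2^2)
= 37.4/0.16
= 233.8

233.8


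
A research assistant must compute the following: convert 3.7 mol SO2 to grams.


M(SO2) = 64.07 g/mol
mass = n × M = 3.7 × 64.07 = 237.06 g

237.06 g


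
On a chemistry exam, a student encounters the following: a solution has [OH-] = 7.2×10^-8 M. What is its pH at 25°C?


pOH = -log10([OH-]) = -log10(7.2×10^-8)
= 8 - log10(7.2) = 7.14
pH = 14 - pOH = 14 - 7.14 = 6.86

6.86


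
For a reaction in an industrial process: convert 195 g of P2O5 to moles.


M(P2O5) = 141.94 g/mol
n = mass/M = 195/141.94 = 1.3738 mol

1.3738 mol


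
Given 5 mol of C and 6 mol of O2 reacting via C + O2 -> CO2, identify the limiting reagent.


Mole ratio available / coefficient:
  C: 5/1 = 5.000
  O2: 6/1 = 6.000
Smaller ratio is limiting.

C


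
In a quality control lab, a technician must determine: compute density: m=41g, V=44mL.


ρ = mass/volume
= 41/44
= 0.932 g/mL

0.932 g/mL


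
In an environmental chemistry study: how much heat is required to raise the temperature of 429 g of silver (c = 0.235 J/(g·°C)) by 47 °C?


q = mcΔT = 429 × 0.235 × 47
= 4738.31 J

4738.31 J


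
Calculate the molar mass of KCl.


M(KCl) = 1×39.1 + 1×35.45
= 39.1 + 35.45
= 74.55 g/mol

74.55 g/mol


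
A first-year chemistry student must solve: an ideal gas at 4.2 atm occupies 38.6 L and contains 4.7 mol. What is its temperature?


PV = nRT  (R = 0.08206 L·atm/(mol·K))
T = PV/(nR) = 4.2×38.6/(4.7×0.08206)
= 162.12/0.385682
= 420.35 K

420.35 K


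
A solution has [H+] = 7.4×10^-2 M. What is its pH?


pH = -log10([H+]) = -log10(7.4×10^-2)
= 2 - log10(7.4)
= 2 - 0.87
= 1.13

1.13


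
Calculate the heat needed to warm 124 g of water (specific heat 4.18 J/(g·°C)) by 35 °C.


q = mcΔT = 124 × 4.18 × 35
= 18141.20 J

18141.20 J


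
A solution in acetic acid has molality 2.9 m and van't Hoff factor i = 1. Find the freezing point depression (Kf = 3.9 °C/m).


ΔTf = Kf × m × i
= 3.9 × 2.9 × 1
= 11.31 °C

11.31 °C


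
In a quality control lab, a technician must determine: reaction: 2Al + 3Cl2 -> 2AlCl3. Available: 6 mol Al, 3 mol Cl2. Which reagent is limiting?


Mole ratio available / coefficient:
  Al: 6/2 = 3.000
  Cl2: 3/3 = 1.000
Smaller ratio is limiting.

Cl2


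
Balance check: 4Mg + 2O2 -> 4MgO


Equation: 4Mg + 2O2 -> 4MgO
Check atoms: Mg: 4=4, O: 4=4
Balanced

Yes, balanced


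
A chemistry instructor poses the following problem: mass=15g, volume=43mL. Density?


ρ = mass/volume
= 15/43
= 0.349 g/mL

0.349 g/mL


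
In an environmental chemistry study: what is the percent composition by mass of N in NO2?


M(NO2) = 1×14.01 + 2×16.0 = 46.01 g/mol
Mass of N = 1 × 14.01 = 14.01 g/mol
% N = 14.01/46.01 × 100 = 30.45%

30.45%


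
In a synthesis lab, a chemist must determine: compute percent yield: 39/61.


% yield = actual/theoretical × 100
= 39/61 × 100
= 63.93%

63.93%


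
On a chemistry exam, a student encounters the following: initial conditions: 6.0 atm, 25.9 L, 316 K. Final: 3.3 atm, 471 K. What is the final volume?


P1V1/T1 = P2V2/T2
V2 = P1V1T2/(T1P2)
= 6.0×25.9×471/(316×3.3)
= 70.189 L

70.189 L


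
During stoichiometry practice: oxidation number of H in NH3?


H is +1 with nonmetals
Oxidation number: +1

+1


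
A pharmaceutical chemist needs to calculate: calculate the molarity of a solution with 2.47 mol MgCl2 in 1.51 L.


M = n/V = 2.47/1.51 = 1.636 mol/L

1.636 M


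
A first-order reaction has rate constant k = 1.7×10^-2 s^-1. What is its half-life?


t½ = ln2/k = 0.693147/(1.7×10^-2 s^-1)
= 40.77 s

40.77 s


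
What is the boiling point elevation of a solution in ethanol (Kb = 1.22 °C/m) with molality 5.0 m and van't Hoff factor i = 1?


ΔTb = Kb × m × i
= 1.22 × 5.0 × 1
= 6.1 °C

6.1 °C
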